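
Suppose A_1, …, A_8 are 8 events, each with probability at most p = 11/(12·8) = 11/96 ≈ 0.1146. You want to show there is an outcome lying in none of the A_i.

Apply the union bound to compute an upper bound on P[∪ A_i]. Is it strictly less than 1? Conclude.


Union bound: P[∪_{i=1}^{8} A_i] ≤ Σ_i P[A_i] ≤ 8·p = 8·(11/96) = 11/12.
Numerically: 11/12 ≈ 0.9167.
Is 11/12 < 1? YES.
Since P[∪ A_i] ≤ 11/12 < 1, the complement has P[∩ A_i^c] ≥ 1 − 11/12 = 1/12 > 0, so some outcome avoids every A_i.

8·p = 11/12 ≈ 0.9167; existence CERTIFIED by the union bound.


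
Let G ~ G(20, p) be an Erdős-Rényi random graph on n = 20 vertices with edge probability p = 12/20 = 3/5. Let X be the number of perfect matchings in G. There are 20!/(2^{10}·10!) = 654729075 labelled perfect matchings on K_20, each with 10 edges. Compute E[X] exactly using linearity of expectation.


K_20 has 20!/(2^{10}·10!) = 654729075 labelled perfect matchings.
For each such perfect matching H, let X_H = 1 if all 10 edges of H are present in G. Then P[X_H = 1] = p^{10} = (3/5)^{10} = 59049/9765625.
By linearity: E[X] = Σ_H E[X_H] = 654729075 · p^{10} = 654729075 · 59049/9765625 = 1546443885987/390625.
Numerically: E[X] ≈ 3.9589e+06.

E[X] = 654729075 · (3/5)^{10} = 1546443885987/390625 ≈ 3.9589e+06.


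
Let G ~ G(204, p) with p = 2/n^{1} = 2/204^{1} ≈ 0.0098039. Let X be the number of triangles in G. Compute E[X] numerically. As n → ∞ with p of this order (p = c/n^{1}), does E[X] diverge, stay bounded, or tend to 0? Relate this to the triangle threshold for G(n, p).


Number of potential triangles: C(204, 3) = 1394204.
Each occurs with probability p³ ≈ (0.0098039)³ ≈ 9.4232233e-07.
By linearity: E[X] = C(204, 3)·p³ ≈ 1394204 · 9.4232233e-07 ≈ 1.31379.
Here α = 1, so p = 2/n is exactly at the triangle threshold p ~ 1/n. Asymptotically E[X] → c³/6 = 2³/6 = 4/3 ≈ 1.33333, a bounded constant. In this regime the triangle count is asymptotically Poisson(c³/6).

E[X] ≈ 1.31379; in regime p = Θ(1/n^{1}) E[X] stays bounded (at the triangle threshold p ~ 1/n).


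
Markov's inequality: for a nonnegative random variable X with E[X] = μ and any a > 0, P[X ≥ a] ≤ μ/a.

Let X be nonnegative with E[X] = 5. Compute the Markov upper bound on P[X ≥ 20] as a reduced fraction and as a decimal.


μ = E[X] = 5, a = 20.
Markov: P[X ≥ 20] ≤ μ/a = (5)/20 = 1/4.
Numerically: ≈ 0.2500.
(Since a = 20 > μ = 5.0000, the bound 1/4 is < 1 and informative.)

P[X ≥ 20] ≤ 1/4 ≈ 0.2500.


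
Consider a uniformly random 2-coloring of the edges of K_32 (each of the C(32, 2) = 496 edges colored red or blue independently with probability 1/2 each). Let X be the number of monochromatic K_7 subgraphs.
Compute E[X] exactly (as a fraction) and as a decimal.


Let X = Σ_S X_S over the C(32, 7) = 3365856 subsets S of size 7, where X_S = 1 if the K_7 on S is monochromatic.
For a fixed S, the K_7 on S has C(7, 2) = 21 edges. P[all 21 edges red] = (1/2)^21, and likewise for blue, so P[monochromatic] = 2·(1/2)^21 = 2^{1 − 21} = 1/1048576.
Summing: E[X] = C(32, 7) · 2^{1 − 21} = 3365856 · 1/1048576 = 105183/32768.
Numerically: E[X] ≈ 3.210.

E[X] = C(32,7)·2^(1−C(7,2)) = 105183/32768 ≈ 3.210.


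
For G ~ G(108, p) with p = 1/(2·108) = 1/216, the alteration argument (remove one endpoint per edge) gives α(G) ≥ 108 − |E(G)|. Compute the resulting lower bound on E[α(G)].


E[|E(G)|] = C(108, 2)·p = 5778 · (1/216) = 107/4.
E[α(G)] ≥ n − E[|E(G)|] = 108 − 107/4 = 325/4.
Numerically: ≈ 81.250.
(This is only a lower bound; the true E[α(G)] may be larger.)

E[α(G)] ≥ 325/4 ≈ 81.250.


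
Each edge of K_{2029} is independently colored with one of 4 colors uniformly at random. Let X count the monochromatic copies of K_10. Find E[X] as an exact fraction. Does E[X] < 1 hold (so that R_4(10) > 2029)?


E[X] = C(2029, 10) · 4^{1 − 45} = 318720800295355682059574310 · 4^{−44} = 318720800295355682059574310/309485009821345068724781056.
As a reduced fraction: E[X] = 159360400147677841029787155/154742504910672534362390528 ≈ 1.0298424.
Is E[X] < 1? NO.
Since E[X] ≥ 1, the first-moment bound is inconclusive at n = 2029; it does NOT by itself certify R_4(10) > 2029.

E[X] = 159360400147677841029787155/154742504910672534362390528 ≈ 1.0298424; E[X] ≥ 1; first-moment method inconclusive here.


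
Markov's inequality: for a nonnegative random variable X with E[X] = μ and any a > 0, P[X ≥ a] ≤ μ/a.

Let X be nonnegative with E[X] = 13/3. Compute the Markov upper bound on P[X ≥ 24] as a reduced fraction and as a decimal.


μ = E[X] = 13/3, a = 24.
Markov: P[X ≥ 24] ≤ μ/a = (13/3)/24 = 13/72.
Numerically: ≈ 0.181.
(Since a = 24 > μ = 4.333, the bound 13/72 is < 1 and informative.)

P[X ≥ 24] ≤ 13/72 ≈ 0.181.


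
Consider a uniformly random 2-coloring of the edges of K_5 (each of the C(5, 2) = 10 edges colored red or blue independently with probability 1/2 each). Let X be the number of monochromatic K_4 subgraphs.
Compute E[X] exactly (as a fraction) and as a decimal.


Let X = Σ_S X_S over the C(5, 4) = 5 subsets S of size 4, where X_S = 1 if the K_4 on S is monochromatic.
For a fixed S, the K_4 on S has C(4, 2) = 6 edges. P[all 6 edges red] = (1/2)^6, and likewise for blue, so P[monochromatic] = 2·(1/2)^6 = 2^{1 − 6} = 1/32.
Summing: E[X] = C(5, 4) · 2^{1 − 6} = 5 · 1/32 = 5/32.
Numerically: E[X] ≈ 0.1562.

E[X] = C(5,4)·2^(1−C(4,2)) = 5/32 ≈ 0.1562.


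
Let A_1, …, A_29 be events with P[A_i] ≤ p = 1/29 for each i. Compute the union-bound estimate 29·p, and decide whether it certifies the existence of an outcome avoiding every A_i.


Union bound: P[∪_{i=1}^{29} A_i] ≤ Σ_i P[A_i] ≤ 29·p = 29·(1/29) = 1.
Numerically: 1 ≈ 1.000.
Is 1 < 1? NO.
Since the bound 1 is ≥ 1, the union bound is uninformative here; it does NOT by itself certify existence.

29·p = 1 ≈ 1.000; existence NOT certified by the union bound.


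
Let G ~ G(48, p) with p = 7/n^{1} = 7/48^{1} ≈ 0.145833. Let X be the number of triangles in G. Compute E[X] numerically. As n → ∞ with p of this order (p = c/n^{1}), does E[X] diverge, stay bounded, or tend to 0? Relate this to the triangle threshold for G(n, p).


Number of potential triangles: C(48, 3) = 17296.
Each occurs with probability p³ ≈ (0.145833)³ ≈ 3.10149016e-03.
By linearity: E[X] = C(48, 3)·p³ ≈ 17296 · 3.10149016e-03 ≈ 53.643374.
Here α = 1, so p = 7/n is exactly at the triangle threshold p ~ 1/n. Asymptotically E[X] → c³/6 = 7³/6 = 343/6 ≈ 57.166667, a bounded constant. In this regime the triangle count is asymptotically Poisson(c³/6).

E[X] ≈ 53.643374; in regime p = Θ(1/n^{1}) E[X] stays bounded (at the triangle threshold p ~ 1/n).


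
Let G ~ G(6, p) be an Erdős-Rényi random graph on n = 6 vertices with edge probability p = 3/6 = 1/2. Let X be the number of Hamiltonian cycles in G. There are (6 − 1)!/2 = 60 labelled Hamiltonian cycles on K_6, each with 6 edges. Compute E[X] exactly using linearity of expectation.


K_6 has (6 − 1)!/2 = 60 labelled Hamiltonian cycles.
For each such Hamiltonian cycle H, let X_H = 1 if all 6 edges of H are present in G. Then P[X_H = 1] = p^{6} = (1/2)^{6} = 1/64.
Summing the indicators: E[X] = Σ_H E[X_H] = 60 · p^{6} = 60 · 1/64 = 15/16.
Numerically: E[X] ≈ 0.938.

E[X] = 60 · (1/2)^{6} = 15/16 ≈ 0.938.


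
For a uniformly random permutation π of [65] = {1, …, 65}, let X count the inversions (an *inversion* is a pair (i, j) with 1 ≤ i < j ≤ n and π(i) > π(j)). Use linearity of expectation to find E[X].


Write X = Σ X_I over the C(65, 2) = 2080 pairs i < j, with X_I the indicator of one inversion.
There are 2080 indicators.
For each fixed pair i < j, the values π(i) and π(j) are two distinct elements of {1, …, 65} in uniformly random order; by symmetry P[π(i) > π(j)] = 1/2.
By linearity: E[X] = 2080 · (1/2) = C(65, 2) · (1/2) = 2080/2 = 1040 ≈ 1040.000.

E[X] = 1040 = 1040.000.


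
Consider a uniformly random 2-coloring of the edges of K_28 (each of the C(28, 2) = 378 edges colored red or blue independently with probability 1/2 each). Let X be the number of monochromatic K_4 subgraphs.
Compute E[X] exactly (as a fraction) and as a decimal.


Let X = Σ_S X_S over the C(28, 4) = 20475 subsets S of size 4, where X_S = 1 if the K_4 on S is monochromatic.
For a fixed S, the K_4 on S has C(4, 2) = 6 edges. P[all 6 edges red] = (1/2)^6, and likewise for blue, so P[monochromatic] = 2·(1/2)^6 = 2^{1 − 6} = 1/32.
By linearity: E[X] = C(28, 4) · 2^{1 − 6} = 20475 · 1/32 = 20475/32.
Numerically: E[X] ≈ 639.84375.

E[X] = C(28,4)·2^(1−C(4,2)) = 20475/32 ≈ 639.84375.


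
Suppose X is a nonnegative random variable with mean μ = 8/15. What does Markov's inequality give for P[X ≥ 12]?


μ = E[X] = 8/15, a = 12.
Markov: P[X ≥ 12] ≤ μ/a = (8/15)/12 = 2/45.
Numerically: ≈ 0.0444.
(Since a = 12 > μ = 0.5333, the bound 2/45 is < 1 and informative.)

P[X ≥ 12] ≤ 2/45 ≈ 0.0444.


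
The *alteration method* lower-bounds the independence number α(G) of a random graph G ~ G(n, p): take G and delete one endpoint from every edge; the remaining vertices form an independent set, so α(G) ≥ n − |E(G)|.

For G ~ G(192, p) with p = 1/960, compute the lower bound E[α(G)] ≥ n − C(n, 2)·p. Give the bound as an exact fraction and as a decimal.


E[|E(G)|] = C(192, 2)·p = 18336 · (1/960) = 191/10.
E[α(G)] ≥ n − E[|E(G)|] = 192 − 191/10 = 1729/10.
Numerically: ≈ 172.90000.
(This is only a lower bound; the true E[α(G)] may be larger.)

E[α(G)] ≥ 1729/10 ≈ 172.90000.


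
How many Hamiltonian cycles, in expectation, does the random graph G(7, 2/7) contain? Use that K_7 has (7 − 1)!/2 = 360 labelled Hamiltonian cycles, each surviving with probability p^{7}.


K_7 has (7 − 1)!/2 = 360 labelled Hamiltonian cycles.
For each such Hamiltonian cycle H, let X_H = 1 if all 7 edges of H are present in G. Then P[X_H = 1] = p^{7} = (2/7)^{7} = 128/823543.
By linearity of expectation: E[X] = Σ_H E[X_H] = 360 · p^{7} = 360 · 128/823543 = 46080/823543.
Numerically: E[X] ≈ 0.0559534.

E[X] = 360 · (2/7)^{7} = 46080/823543 ≈ 0.0559534.


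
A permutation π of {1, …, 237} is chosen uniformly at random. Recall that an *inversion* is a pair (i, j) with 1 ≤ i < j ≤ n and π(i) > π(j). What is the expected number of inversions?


Write X = Σ X_I over the C(237, 2) = 27966 pairs i < j, with X_I the indicator of one inversion.
There are 27966 indicators.
For each fixed pair i < j, the values π(i) and π(j) are two distinct elements of {1, …, 237} in uniformly random order; by symmetry P[π(i) > π(j)] = 1/2.
By linearity: E[X] = 27966 · (1/2) = C(237, 2) · (1/2) = 27966/2 = 13983 ≈ 13983.0000.

E[X] = 13983 = 13983.0000.


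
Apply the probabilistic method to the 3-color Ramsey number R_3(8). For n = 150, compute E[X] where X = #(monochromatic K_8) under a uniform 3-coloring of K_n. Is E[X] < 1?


E[X] = C(150, 8) · 3^{1 − 28} = 5257211409450 · 3^{−27} = 5257211409450/7625597484987.
As a reduced fraction: E[X] = 584134601050/847288609443 ≈ 0.6894.
Is E[X] < 1? YES.
Since E[X] < 1, there exists a 3-coloring of K_{150} with no monochromatic K_8; hence R_3(8) > 150.

E[X] = 584134601050/847288609443 ≈ 0.6894; E[X] < 1, so R_3(8) > 150.


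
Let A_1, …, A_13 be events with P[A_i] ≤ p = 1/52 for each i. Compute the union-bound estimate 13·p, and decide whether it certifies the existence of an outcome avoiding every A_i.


Union bound: P[∪_{i=1}^{13} A_i] ≤ Σ_i P[A_i] ≤ 13·p = 13·(1/52) = 1/4.
Numerically: 1/4 ≈ 0.250.
Is 1/4 < 1? YES.
Since P[∪ A_i] ≤ 1/4 < 1, the complement has P[∩ A_i^c] ≥ 1 − 1/4 = 3/4 > 0, so some outcome avoids every A_i.

13·p = 1/4 ≈ 0.250; existence CERTIFIED by the union bound.


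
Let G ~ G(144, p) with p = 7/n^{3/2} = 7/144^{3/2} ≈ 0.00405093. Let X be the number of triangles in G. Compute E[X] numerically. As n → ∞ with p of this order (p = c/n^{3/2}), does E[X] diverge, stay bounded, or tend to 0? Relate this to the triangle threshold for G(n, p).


Number of potential triangles: C(144, 3) = 487344.
Each occurs with probability p³ ≈ (0.00405093)³ ≈ 6.64756979e-08.
By linearity: E[X] = C(144, 3)·p³ ≈ 487344 · 6.64756979e-08 ≈ 0.032397.
Since α = 3/2 > 1, p = c/n^{3/2} = o(1/n) is below the triangle threshold p ~ 1/n. Asymptotically E[X] ~ (c³/6)·n^{3(1−α)} = (7³/6)·n^{-1.5} → 0, so by Markov's inequality G has no triangles w.h.p.

E[X] ≈ 0.032397; in regime p = Θ(1/n^{3/2}) E[X] tends to 0 (below the triangle threshold p ~ 1/n).


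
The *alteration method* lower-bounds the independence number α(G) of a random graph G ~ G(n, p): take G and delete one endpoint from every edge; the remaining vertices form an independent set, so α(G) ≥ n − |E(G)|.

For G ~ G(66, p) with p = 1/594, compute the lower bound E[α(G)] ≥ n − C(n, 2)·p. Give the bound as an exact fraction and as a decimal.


E[|E(G)|] = C(66, 2)·p = 2145 · (1/594) = 65/18.
E[α(G)] ≥ n − E[|E(G)|] = 66 − 65/18 = 1123/18.
Numerically: ≈ 62.388889.
(This is only a lower bound; the true E[α(G)] may be larger.)

E[α(G)] ≥ 1123/18 ≈ 62.388889.


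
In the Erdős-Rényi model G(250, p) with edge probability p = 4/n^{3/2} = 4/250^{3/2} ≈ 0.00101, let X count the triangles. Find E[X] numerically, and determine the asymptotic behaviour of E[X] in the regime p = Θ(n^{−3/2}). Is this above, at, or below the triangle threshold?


Number of potential triangles: C(250, 3) = 2573000.
Each occurs with probability p³ ≈ (0.00101)³ ≈ 1.03622e-09.
By linearity: E[X] = C(250, 3)·p³ ≈ 2573000 · 1.03622e-09 ≈ 0.003.
Since α = 3/2 > 1, p = c/n^{3/2} = o(1/n) is below the triangle threshold p ~ 1/n. Asymptotically E[X] ~ (c³/6)·n^{3(1−α)} = (4³/6)·n^{-1.5} → 0, so by Markov's inequality G has no triangles w.h.p.

E[X] ≈ 0.003; in regime p = Θ(1/n^{3/2}) E[X] tends to 0 (below the triangle threshold p ~ 1/n).


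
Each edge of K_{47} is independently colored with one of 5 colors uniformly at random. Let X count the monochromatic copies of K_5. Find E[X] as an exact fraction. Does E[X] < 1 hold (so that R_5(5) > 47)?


E[X] = C(47, 5) · 5^{1 − 10} = 1533939 · 5^{−9} = 1533939/1953125.
As a reduced fraction: E[X] = 1533939/1953125 ≈ 0.7854.
Is E[X] < 1? YES.
Since E[X] < 1, there exists a 5-coloring of K_{47} with no monochromatic K_5; hence R_5(5) > 47.

E[X] = 1533939/1953125 ≈ 0.7854; E[X] < 1, so R_5(5) > 47.


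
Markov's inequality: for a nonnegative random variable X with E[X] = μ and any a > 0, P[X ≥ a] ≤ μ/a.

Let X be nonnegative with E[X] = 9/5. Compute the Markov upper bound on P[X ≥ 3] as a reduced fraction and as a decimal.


μ = E[X] = 9/5, a = 3.
Markov: P[X ≥ 3] ≤ μ/a = (9/5)/3 = 3/5.
Numerically: ≈ 0.6000.
(Since a = 3 > μ = 1.8000, the bound 3/5 is < 1 and informative.)

P[X ≥ 3] ≤ 3/5 ≈ 0.6000.


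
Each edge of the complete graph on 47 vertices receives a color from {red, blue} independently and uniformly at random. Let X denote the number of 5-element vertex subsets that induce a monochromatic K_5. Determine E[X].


Let X = Σ_S X_S over the C(47, 5) = 1533939 subsets S of size 5, where X_S = 1 if the K_5 on S is monochromatic.
For a fixed S, the K_5 on S has C(5, 2) = 10 edges. P[all 10 edges red] = (1/2)^10, and likewise for blue, so P[monochromatic] = 2·(1/2)^10 = 2^{1 − 10} = 1/512.
By linearity: E[X] = C(47, 5) · 2^{1 − 10} = 1533939 · 1/512 = 1533939/512.
Numerically: E[X] ≈ 2995.975.

E[X] = C(47,5)·2^(1−C(5,2)) = 1533939/512 ≈ 2995.975.


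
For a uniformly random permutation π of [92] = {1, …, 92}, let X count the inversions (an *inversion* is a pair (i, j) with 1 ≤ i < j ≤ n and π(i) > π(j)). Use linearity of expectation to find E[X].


Write X = Σ X_I over the C(92, 2) = 4186 pairs i < j, with X_I the indicator of one inversion.
There are 4186 indicators.
For each fixed pair i < j, the values π(i) and π(j) are two distinct elements of {1, …, 92} in uniformly random order; by symmetry P[π(i) > π(j)] = 1/2.
By linearity: E[X] = 4186 · (1/2) = C(92, 2) · (1/2) = 4186/2 = 2093 ≈ 2093.0000.

E[X] = 2093 = 2093.0000.


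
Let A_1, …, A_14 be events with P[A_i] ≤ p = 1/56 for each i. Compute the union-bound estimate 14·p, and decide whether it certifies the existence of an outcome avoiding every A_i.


Union bound: P[∪_{i=1}^{14} A_i] ≤ Σ_i P[A_i] ≤ 14·p = 14·(1/56) = 1/4.
Numerically: 1/4 ≈ 0.2500000.
Is 1/4 < 1? YES.
Since P[∪ A_i] ≤ 1/4 < 1, the complement has P[∩ A_i^c] ≥ 1 − 1/4 = 3/4 > 0, so some outcome avoids every A_i.

14·p = 1/4 ≈ 0.2500000; existence CERTIFIED by the union bound.


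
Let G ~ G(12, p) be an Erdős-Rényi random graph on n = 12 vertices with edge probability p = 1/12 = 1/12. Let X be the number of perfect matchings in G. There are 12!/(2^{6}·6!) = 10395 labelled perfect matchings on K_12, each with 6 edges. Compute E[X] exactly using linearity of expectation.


K_12 has 12!/(2^{6}·6!) = 10395 labelled perfect matchings.
For each such perfect matching H, let X_H = 1 if all 6 edges of H are present in G. Then P[X_H = 1] = p^{6} = (1/12)^{6} = 1/2985984.
By linearity: E[X] = Σ_H E[X_H] = 10395 · p^{6} = 10395 · 1/2985984 = 385/110592.
Numerically: E[X] ≈ 0.003481.

E[X] = 10395 · (1/12)^{6} = 385/110592 ≈ 0.003481.


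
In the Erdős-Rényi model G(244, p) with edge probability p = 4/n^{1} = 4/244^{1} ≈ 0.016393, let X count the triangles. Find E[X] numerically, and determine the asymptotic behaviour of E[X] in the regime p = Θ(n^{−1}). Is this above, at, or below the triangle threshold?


Number of potential triangles: C(244, 3) = 2391444.
Each occurs with probability p³ ≈ (0.016393)³ ≈ 4.4056551e-06.
By linearity: E[X] = C(244, 3)·p³ ≈ 2391444 · 4.4056551e-06 ≈ 10.53588.
Here α = 1, so p = 4/n is exactly at the triangle threshold p ~ 1/n. Asymptotically E[X] → c³/6 = 4³/6 = 32/3 ≈ 10.66667, a bounded constant. In this regime the triangle count is asymptotically Poisson(c³/6).

E[X] ≈ 10.53588; in regime p = Θ(1/n^{1}) E[X] stays bounded (at the triangle threshold p ~ 1/n).


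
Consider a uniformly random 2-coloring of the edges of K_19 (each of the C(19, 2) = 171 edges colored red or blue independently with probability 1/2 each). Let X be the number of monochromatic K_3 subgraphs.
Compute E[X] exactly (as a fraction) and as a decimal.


Let X = Σ_S X_S over the C(19, 3) = 969 subsets S of size 3, where X_S = 1 if the K_3 on S is monochromatic.
For a fixed S, the K_3 on S has C(3, 2) = 3 edges. P[all 3 edges red] = (1/2)^3, and likewise for blue, so P[monochromatic] = 2·(1/2)^3 = 2^{1 − 3} = 1/4.
Summing: E[X] = C(19, 3) · 2^{1 − 3} = 969 · 1/4 = 969/4.
Numerically: E[X] ≈ 242.25000.

E[X] = C(19,3)·2^(1−C(3,2)) = 969/4 ≈ 242.25000.


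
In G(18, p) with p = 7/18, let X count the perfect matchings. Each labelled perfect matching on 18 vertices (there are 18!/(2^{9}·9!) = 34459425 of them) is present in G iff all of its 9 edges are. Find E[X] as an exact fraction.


K_18 has 18!/(2^{9}·9!) = 34459425 labelled perfect matchings.
For each such perfect matching H, let X_H = 1 if all 9 edges of H are present in G. Then P[X_H = 1] = p^{9} = (7/18)^{9} = 40353607/198359290368.
By linearity of expectation: E[X] = Σ_H E[X_H] = 34459425 · p^{9} = 34459425 · 40353607/198359290368 = 17167433257975/2448880128.
Numerically: E[X] ≈ 7010.3.

E[X] = 34459425 · (7/18)^{9} = 17167433257975/2448880128 ≈ 7010.3.


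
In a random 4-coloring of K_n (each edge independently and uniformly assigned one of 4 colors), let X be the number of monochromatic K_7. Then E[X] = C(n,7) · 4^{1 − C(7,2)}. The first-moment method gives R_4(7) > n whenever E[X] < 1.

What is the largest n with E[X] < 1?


We need C(n, 7) · 4^{1 − 21} < 1, i.e. C(n, 7) < 4^{21 − 1} = 1099511627776.
Check values of n near the boundary:
  n = 176: C(176, 7) = 919790691600; 919790691600 < 1099511627776? YES
  n = 177: C(177, 7) = 957664425960; 957664425960 < 1099511627776? YES
  n = 178: C(178, 7) = 996867063280; 996867063280 < 1099511627776? YES
  n = 179: C(179, 7) = 1037437234460; 1037437234460 < 1099511627776? YES
  n = 180: C(180, 7) = 1079414463600; 1079414463600 < 1099511627776? YES
  n = 181: C(181, 7) = 1122839183400; 1122839183400 < 1099511627776? NO
  n = 182: C(182, 7) = 1167752750736; 1167752750736 < 1099511627776? NO
  n = 183: C(183, 7) = 1214197462413; 1214197462413 < 1099511627776? NO
The largest n with C(n, 7) < 1099511627776 is n = 180 (where E[X] = 67463403975/68719476736 ≈ 0.98172). Hence R_4(7) > 180, i.e. R_4(7) ≥ 181.

Largest n = 180; hence R_4(7) > 180.


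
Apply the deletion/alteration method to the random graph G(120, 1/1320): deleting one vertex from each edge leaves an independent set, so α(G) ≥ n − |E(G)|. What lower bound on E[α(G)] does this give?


E[|E(G)|] = C(120, 2)·p = 7140 · (1/1320) = 119/22.
E[α(G)] ≥ n − E[|E(G)|] = 120 − 119/22 = 2521/22.
Numerically: ≈ 114.590909.
(This is only a lower bound; the true E[α(G)] may be larger.)

E[α(G)] ≥ 2521/22 ≈ 114.590909.


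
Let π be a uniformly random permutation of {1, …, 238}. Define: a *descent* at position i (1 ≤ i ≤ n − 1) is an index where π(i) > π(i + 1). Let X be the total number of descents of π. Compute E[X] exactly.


Write X = Σ X_I over i = 1, …, 237, with X_I the indicator of one descent.
There are 237 indicators.
For each fixed i, the pair (π(i), π(i+1)) is a uniformly random ordered pair of distinct values from {1, …, 238}; by symmetry P[π(i) > π(i+1)] = 1/2.
By linearity: E[X] = 237 · (1/2) = (238 − 1) · (1/2) = 237/2 ≈ 118.500.

E[X] = 237/2 = 118.500.


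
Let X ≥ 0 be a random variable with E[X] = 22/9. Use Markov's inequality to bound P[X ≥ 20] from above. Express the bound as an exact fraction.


μ = E[X] = 22/9, a = 20.
Markov: P[X ≥ 20] ≤ μ/a = (22/9)/20 = 11/90.
Numerically: ≈ 0.122.
(Since a = 20 > μ = 2.444, the bound 11/90 is < 1 and informative.)

P[X ≥ 20] ≤ 11/90 ≈ 0.122.


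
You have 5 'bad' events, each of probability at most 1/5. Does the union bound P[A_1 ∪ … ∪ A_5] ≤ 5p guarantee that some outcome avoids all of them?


Union bound: P[∪_{i=1}^{5} A_i] ≤ Σ_i P[A_i] ≤ 5·p = 5·(1/5) = 1.
Numerically: 1 ≈ 1.00000.
Is 1 < 1? NO.
Since the bound 1 is ≥ 1, the union bound is uninformative here; it does NOT by itself certify existence.

5·p = 1 ≈ 1.00000; existence NOT certified by the union bound.


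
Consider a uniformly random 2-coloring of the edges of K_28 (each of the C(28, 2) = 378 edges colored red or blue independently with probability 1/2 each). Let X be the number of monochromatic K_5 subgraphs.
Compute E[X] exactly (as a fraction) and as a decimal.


Let X = Σ_S X_S over the C(28, 5) = 98280 subsets S of size 5, where X_S = 1 if the K_5 on S is monochromatic.
For a fixed S, the K_5 on S has C(5, 2) = 10 edges. P[all 10 edges red] = (1/2)^10, and likewise for blue, so P[monochromatic] = 2·(1/2)^10 = 2^{1 − 10} = 1/512.
By linearity of expectation: E[X] = C(28, 5) · 2^{1 − 10} = 98280 · 1/512 = 12285/64.
Numerically: E[X] ≈ 191.953.

E[X] = C(28,5)·2^(1−C(5,2)) = 12285/64 ≈ 191.953.


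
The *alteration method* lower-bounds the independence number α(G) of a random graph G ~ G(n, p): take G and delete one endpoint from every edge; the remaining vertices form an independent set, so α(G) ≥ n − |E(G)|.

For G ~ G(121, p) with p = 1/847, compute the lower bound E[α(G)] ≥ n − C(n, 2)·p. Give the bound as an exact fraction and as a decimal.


E[|E(G)|] = C(121, 2)·p = 7260 · (1/847) = 60/7.
E[α(G)] ≥ n − E[|E(G)|] = 121 − 60/7 = 787/7.
Numerically: ≈ 112.428571.
(This is only a lower bound; the true E[α(G)] may be larger.)

E[α(G)] ≥ 787/7 ≈ 112.428571.


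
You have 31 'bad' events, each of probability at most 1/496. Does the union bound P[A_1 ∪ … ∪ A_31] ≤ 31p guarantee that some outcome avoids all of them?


Union bound: P[∪_{i=1}^{31} A_i] ≤ Σ_i P[A_i] ≤ 31·p = 31·(1/496) = 1/16.
Numerically: 1/16 ≈ 0.0625.
Is 1/16 < 1? YES.
Since P[∪ A_i] ≤ 1/16 < 1, the complement has P[∩ A_i^c] ≥ 1 − 1/16 = 15/16 > 0, so some outcome avoids every A_i.

31·p = 1/16 ≈ 0.0625; existence CERTIFIED by the union bound.


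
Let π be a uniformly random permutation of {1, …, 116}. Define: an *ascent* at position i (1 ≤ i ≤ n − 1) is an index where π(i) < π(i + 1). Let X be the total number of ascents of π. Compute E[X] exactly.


Write X = Σ X_I over i = 1, …, 115, with X_I the indicator of one ascent.
There are 115 indicators.
For each fixed i, the pair (π(i), π(i+1)) is a uniformly random ordered pair of distinct values from {1, …, 116}; by symmetry P[π(i) < π(i+1)] = 1/2.
By linearity: E[X] = 115 · (1/2) = (116 − 1) · (1/2) = 115/2 ≈ 57.500000.

E[X] = 115/2 = 57.500000.


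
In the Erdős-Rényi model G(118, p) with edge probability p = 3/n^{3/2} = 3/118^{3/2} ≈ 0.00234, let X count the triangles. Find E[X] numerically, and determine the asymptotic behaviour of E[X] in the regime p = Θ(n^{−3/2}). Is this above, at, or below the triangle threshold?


Number of potential triangles: C(118, 3) = 266916.
Each occurs with probability p³ ≈ (0.00234)³ ≈ 1.282020e-08.
By linearity: E[X] = C(118, 3)·p³ ≈ 266916 · 1.282020e-08 ≈ 0.0034.
Since α = 3/2 > 1, p = c/n^{3/2} = o(1/n) is below the triangle threshold p ~ 1/n. Asymptotically E[X] ~ (c³/6)·n^{3(1−α)} = (3³/6)·n^{-1.5} → 0, so by Markov's inequality G has no triangles w.h.p.

E[X] ≈ 0.0034; in regime p = Θ(1/n^{3/2}) E[X] tends to 0 (below the triangle threshold p ~ 1/n).


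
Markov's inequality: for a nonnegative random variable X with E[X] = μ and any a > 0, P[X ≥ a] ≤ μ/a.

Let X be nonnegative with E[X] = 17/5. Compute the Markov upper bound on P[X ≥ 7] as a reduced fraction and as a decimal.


μ = E[X] = 17/5, a = 7.
Markov: P[X ≥ 7] ≤ μ/a = (17/5)/7 = 17/35.
Numerically: ≈ 0.486.
(Since a = 7 > μ = 3.400, the bound 17/35 is < 1 and informative.)

P[X ≥ 7] ≤ 17/35 ≈ 0.486.


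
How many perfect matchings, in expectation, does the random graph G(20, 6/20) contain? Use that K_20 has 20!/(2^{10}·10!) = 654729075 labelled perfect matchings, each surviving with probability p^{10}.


K_20 has 20!/(2^{10}·10!) = 654729075 labelled perfect matchings.
For each such perfect matching H, let X_H = 1 if all 10 edges of H are present in G. Then P[X_H = 1] = p^{10} = (3/10)^{10} = 59049/10000000000.
By linearity: E[X] = Σ_H E[X_H] = 654729075 · p^{10} = 654729075 · 59049/10000000000 = 1546443885987/400000000.
Numerically: E[X] ≈ 3866.1.

E[X] = 654729075 · (3/10)^{10} = 1546443885987/400000000 ≈ 3866.1.


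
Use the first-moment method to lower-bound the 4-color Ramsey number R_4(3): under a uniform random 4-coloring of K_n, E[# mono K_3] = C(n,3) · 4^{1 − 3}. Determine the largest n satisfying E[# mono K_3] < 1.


We need C(n, 3) · 4^{1 − 3} < 1, i.e. C(n, 3) < 4^{3 − 1} = 16.
Check values of n near the boundary:
  n = 4: C(4, 3) = 4; 4 < 16? YES
  n = 5: C(5, 3) = 10; 10 < 16? YES
  n = 6: C(6, 3) = 20; 20 < 16? NO
The largest n with C(n, 3) < 16 is n = 5 (where E[X] = 5/8 ≈ 0.625000). Hence R_4(3) > 5, i.e. R_4(3) ≥ 6.

Largest n = 5; hence R_4(3) > 5.


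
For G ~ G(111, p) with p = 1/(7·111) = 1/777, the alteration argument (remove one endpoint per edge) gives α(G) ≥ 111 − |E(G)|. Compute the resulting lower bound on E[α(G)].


E[|E(G)|] = C(111, 2)·p = 6105 · (1/777) = 55/7.
E[α(G)] ≥ n − E[|E(G)|] = 111 − 55/7 = 722/7.
Numerically: ≈ 103.1429.
(This is only a lower bound; the true E[α(G)] may be larger.)

E[α(G)] ≥ 722/7 ≈ 103.1429.


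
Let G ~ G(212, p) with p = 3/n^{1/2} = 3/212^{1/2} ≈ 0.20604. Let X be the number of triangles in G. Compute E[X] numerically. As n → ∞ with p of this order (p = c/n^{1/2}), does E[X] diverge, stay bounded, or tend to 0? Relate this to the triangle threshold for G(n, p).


Number of potential triangles: C(212, 3) = 1565620.
Each occurs with probability p³ ≈ (0.20604)³ ≈ 8.7470170e-03.
By linearity: E[X] = C(212, 3)·p³ ≈ 1565620 · 8.7470170e-03 ≈ 13694.50482.
Since α = 1/2 < 1, p = c/n^{1/2} ≫ 1/n is above the triangle threshold p ~ 1/n. Asymptotically E[X] ~ (c³/6)·n^{3(1−α)} = (3³/6)·n^{1.5} → ∞; triangles are abundant w.h.p.

E[X] ≈ 13694.50482; in regime p = Θ(1/n^{1/2}) E[X] diverges (above the triangle threshold p ~ 1/n).


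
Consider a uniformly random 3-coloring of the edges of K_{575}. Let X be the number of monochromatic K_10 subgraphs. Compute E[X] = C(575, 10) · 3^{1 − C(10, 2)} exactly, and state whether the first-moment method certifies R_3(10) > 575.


E[X] = C(575, 10) · 3^{1 − 45} = 1006325345561406175305 · 3^{−44} = 1006325345561406175305/984770902183611232881.
As a reduced fraction: E[X] = 111813927284600686145/109418989131512359209 ≈ 1.0219.
Is E[X] < 1? NO.
Since E[X] ≥ 1, the first-moment bound is inconclusive at n = 575; it does NOT by itself certify R_3(10) > 575.

E[X] = 111813927284600686145/109418989131512359209 ≈ 1.0219; E[X] ≥ 1; first-moment method inconclusive here.


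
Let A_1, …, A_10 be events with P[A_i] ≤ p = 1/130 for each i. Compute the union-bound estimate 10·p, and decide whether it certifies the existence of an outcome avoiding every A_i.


Union bound: P[∪_{i=1}^{10} A_i] ≤ Σ_i P[A_i] ≤ 10·p = 10·(1/130) = 1/13.
Numerically: 1/13 ≈ 0.077.
Is 1/13 < 1? YES.
Since P[∪ A_i] ≤ 1/13 < 1, the complement has P[∩ A_i^c] ≥ 1 − 1/13 = 12/13 > 0, so some outcome avoids every A_i.

10·p = 1/13 ≈ 0.077; existence CERTIFIED by the union bound.


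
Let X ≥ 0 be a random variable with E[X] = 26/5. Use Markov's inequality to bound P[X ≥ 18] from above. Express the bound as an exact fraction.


μ = E[X] = 26/5, a = 18.
Markov: P[X ≥ 18] ≤ μ/a = (26/5)/18 = 13/45.
Numerically: ≈ 0.289.
(Since a = 18 > μ = 5.200, the bound 13/45 is < 1 and informative.)

P[X ≥ 18] ≤ 13/45 ≈ 0.289.


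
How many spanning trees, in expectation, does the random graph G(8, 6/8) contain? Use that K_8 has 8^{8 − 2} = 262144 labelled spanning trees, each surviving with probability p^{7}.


K_8 has 8^{8 − 2} = 262144 labelled spanning trees.
For each such spanning tree H, let X_H = 1 if all 7 edges of H are present in G. Then P[X_H = 1] = p^{7} = (3/4)^{7} = 2187/16384.
By linearity: E[X] = Σ_H E[X_H] = 262144 · p^{7} = 262144 · 2187/16384 = 34992.
Numerically: E[X] ≈ 3.5e+04.

E[X] = 262144 · (3/4)^{7} = 34992 ≈ 3.5e+04.


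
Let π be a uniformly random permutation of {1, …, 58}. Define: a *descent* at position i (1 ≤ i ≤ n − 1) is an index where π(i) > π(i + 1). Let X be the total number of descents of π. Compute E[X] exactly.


Write X = Σ X_I over i = 1, …, 57, with X_I the indicator of one descent.
There are 57 indicators.
For each fixed i, the pair (π(i), π(i+1)) is a uniformly random ordered pair of distinct values from {1, …, 58}; by symmetry P[π(i) > π(i+1)] = 1/2.
By linearity: E[X] = 57 · (1/2) = (58 − 1) · (1/2) = 57/2 ≈ 28.500.

E[X] = 57/2 = 28.500.


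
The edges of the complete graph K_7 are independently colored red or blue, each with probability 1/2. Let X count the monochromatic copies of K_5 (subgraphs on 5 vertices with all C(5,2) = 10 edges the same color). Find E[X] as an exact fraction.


Let X = Σ_S X_S over the C(7, 5) = 21 subsets S of size 5, where X_S = 1 if the K_5 on S is monochromatic.
For a fixed S, the K_5 on S has C(5, 2) = 10 edges. P[all 10 edges red] = (1/2)^10, and likewise for blue, so P[monochromatic] = 2·(1/2)^10 = 2^{1 − 10} = 1/512.
Summing: E[X] = C(7, 5) · 2^{1 − 10} = 21 · 1/512 = 21/512.
Numerically: E[X] ≈ 0.041.

E[X] = C(7,5)·2^(1−C(5,2)) = 21/512 ≈ 0.041.


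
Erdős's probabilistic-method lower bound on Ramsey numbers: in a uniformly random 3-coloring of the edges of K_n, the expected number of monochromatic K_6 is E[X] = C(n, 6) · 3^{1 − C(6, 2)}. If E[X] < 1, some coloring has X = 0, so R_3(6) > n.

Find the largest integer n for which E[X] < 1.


We need C(n, 6) · 3^{1 − 15} < 1, i.e. C(n, 6) < 3^{15 − 1} = 4782969.
Check values of n near the boundary:
  n = 39: C(39, 6) = 3262623; 3262623 < 4782969? YES
  n = 40: C(40, 6) = 3838380; 3838380 < 4782969? YES
  n = 41: C(41, 6) = 4496388; 4496388 < 4782969? YES
  n = 42: C(42, 6) = 5245786; 5245786 < 4782969? NO
The largest n with C(n, 6) < 4782969 is n = 41 (where E[X] = 1498796/1594323 ≈ 0.9401). Hence R_3(6) > 41, i.e. R_3(6) ≥ 42.

Largest n = 41; hence R_3(6) > 41.


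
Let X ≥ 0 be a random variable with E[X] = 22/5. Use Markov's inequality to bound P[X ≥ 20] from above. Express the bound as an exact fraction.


μ = E[X] = 22/5, a = 20.
Markov: P[X ≥ 20] ≤ μ/a = (22/5)/20 = 11/50.
Numerically: ≈ 0.22000.
(Since a = 20 > μ = 4.40000, the bound 11/50 is < 1 and informative.)

P[X ≥ 20] ≤ 11/50 ≈ 0.22000.


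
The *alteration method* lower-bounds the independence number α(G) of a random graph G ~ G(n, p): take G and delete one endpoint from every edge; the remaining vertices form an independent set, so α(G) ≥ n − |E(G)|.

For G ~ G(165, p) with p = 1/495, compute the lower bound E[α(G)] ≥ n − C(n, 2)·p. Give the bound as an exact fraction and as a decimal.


E[|E(G)|] = C(165, 2)·p = 13530 · (1/495) = 82/3.
E[α(G)] ≥ n − E[|E(G)|] = 165 − 82/3 = 413/3.
Numerically: ≈ 137.667.
(This is only a lower bound; the true E[α(G)] may be larger.)

E[α(G)] ≥ 413/3 ≈ 137.667.


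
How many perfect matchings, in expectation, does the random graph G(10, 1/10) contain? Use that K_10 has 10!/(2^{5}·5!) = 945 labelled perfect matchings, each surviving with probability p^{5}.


K_10 has 10!/(2^{5}·5!) = 945 labelled perfect matchings.
For each such perfect matching H, let X_H = 1 if all 5 edges of H are present in G. Then P[X_H = 1] = p^{5} = (1/10)^{5} = 1/100000.
By linearity of expectation: E[X] = Σ_H E[X_H] = 945 · p^{5} = 945 · 1/100000 = 189/20000.
Numerically: E[X] ≈ 0.00945.

E[X] = 945 · (1/10)^{5} = 189/20000 ≈ 0.00945.


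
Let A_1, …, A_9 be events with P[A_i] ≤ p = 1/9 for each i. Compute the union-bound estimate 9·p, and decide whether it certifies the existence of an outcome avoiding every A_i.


Union bound: P[∪_{i=1}^{9} A_i] ≤ Σ_i P[A_i] ≤ 9·p = 9·(1/9) = 1.
Numerically: 1 ≈ 1.0000000.
Is 1 < 1? NO.
Since the bound 1 is ≥ 1, the union bound is uninformative here; it does NOT by itself certify existence.

9·p = 1 ≈ 1.0000000; existence NOT certified by the union bound.


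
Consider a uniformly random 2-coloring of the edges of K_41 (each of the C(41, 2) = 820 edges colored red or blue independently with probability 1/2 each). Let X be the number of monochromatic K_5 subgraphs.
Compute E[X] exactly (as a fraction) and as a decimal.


Let X = Σ_S X_S over the C(41, 5) = 749398 subsets S of size 5, where X_S = 1 if the K_5 on S is monochromatic.
For a fixed S, the K_5 on S has C(5, 2) = 10 edges. P[all 10 edges red] = (1/2)^10, and likewise for blue, so P[monochromatic] = 2·(1/2)^10 = 2^{1 − 10} = 1/512.
By linearity: E[X] = C(41, 5) · 2^{1 − 10} = 749398 · 1/512 = 374699/256.
Numerically: E[X] ≈ 1463.6680.

E[X] = C(41,5)·2^(1−C(5,2)) = 374699/256 ≈ 1463.6680.


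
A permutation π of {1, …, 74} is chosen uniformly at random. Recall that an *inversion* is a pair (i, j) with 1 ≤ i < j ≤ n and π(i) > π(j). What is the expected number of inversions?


Write X = Σ X_I over the C(74, 2) = 2701 pairs i < j, with X_I the indicator of one inversion.
There are 2701 indicators.
For each fixed pair i < j, the values π(i) and π(j) are two distinct elements of {1, …, 74} in uniformly random order; by symmetry P[π(i) > π(j)] = 1/2.
By linearity: E[X] = 2701 · (1/2) = C(74, 2) · (1/2) = 2701/2 = 2701/2 ≈ 1350.500000.

E[X] = 2701/2 = 1350.500000.


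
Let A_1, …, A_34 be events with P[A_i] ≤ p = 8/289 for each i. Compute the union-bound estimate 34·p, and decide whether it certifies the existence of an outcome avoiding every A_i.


Union bound: P[∪_{i=1}^{34} A_i] ≤ Σ_i P[A_i] ≤ 34·p = 34·(8/289) = 16/17.
Numerically: 16/17 ≈ 0.94118.
Is 16/17 < 1? YES.
Since P[∪ A_i] ≤ 16/17 < 1, the complement has P[∩ A_i^c] ≥ 1 − 16/17 = 1/17 > 0, so some outcome avoids every A_i.

34·p = 16/17 ≈ 0.94118; existence CERTIFIED by the union bound.


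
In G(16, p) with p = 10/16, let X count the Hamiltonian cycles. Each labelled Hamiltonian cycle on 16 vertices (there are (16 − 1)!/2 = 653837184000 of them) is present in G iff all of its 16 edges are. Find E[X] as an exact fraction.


K_16 has (16 − 1)!/2 = 653837184000 labelled Hamiltonian cycles.
For each such Hamiltonian cycle H, let X_H = 1 if all 16 edges of H are present in G. Then P[X_H = 1] = p^{16} = (5/8)^{16} = 152587890625/281474976710656.
Summing the indicators: E[X] = Σ_H E[X_H] = 653837184000 · p^{16} = 653837184000 · 152587890625/281474976710656 = 97429332733154296875/274877906944.
Numerically: E[X] ≈ 3.544e+08.

E[X] = 653837184000 · (5/8)^{16} = 97429332733154296875/274877906944 ≈ 3.544e+08.


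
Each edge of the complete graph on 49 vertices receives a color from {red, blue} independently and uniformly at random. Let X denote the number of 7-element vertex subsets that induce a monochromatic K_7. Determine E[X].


Let X = Σ_S X_S over the C(49, 7) = 85900584 subsets S of size 7, where X_S = 1 if the K_7 on S is monochromatic.
For a fixed S, the K_7 on S has C(7, 2) = 21 edges. P[all 21 edges red] = (1/2)^21, and likewise for blue, so P[monochromatic] = 2·(1/2)^21 = 2^{1 − 21} = 1/1048576.
Summing: E[X] = C(49, 7) · 2^{1 − 21} = 85900584 · 1/1048576 = 10737573/131072.
Numerically: E[X] ≈ 81.9212.

E[X] = C(49,7)·2^(1−C(7,2)) = 10737573/131072 ≈ 81.9212.


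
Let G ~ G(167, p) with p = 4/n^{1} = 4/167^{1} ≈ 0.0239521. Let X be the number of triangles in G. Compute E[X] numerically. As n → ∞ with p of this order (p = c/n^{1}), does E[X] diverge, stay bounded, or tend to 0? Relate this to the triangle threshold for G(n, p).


Number of potential triangles: C(167, 3) = 762355.
Each occurs with probability p³ ≈ (0.0239521)³ ≈ 1.37413867e-05.
By linearity: E[X] = C(167, 3)·p³ ≈ 762355 · 1.37413867e-05 ≈ 10.475815.
Here α = 1, so p = 4/n is exactly at the triangle threshold p ~ 1/n. Asymptotically E[X] → c³/6 = 4³/6 = 32/3 ≈ 10.666667, a bounded constant. In this regime the triangle count is asymptotically Poisson(c³/6).

E[X] ≈ 10.475815; in regime p = Θ(1/n^{1}) E[X] stays bounded (at the triangle threshold p ~ 1/n).


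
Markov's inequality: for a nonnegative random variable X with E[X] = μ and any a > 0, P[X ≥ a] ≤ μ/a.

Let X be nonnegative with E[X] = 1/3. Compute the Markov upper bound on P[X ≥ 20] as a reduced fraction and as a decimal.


μ = E[X] = 1/3, a = 20.
Markov: P[X ≥ 20] ≤ μ/a = (1/3)/20 = 1/60.
Numerically: ≈ 0.01667.
(Since a = 20 > μ = 0.33333, the bound 1/60 is < 1 and informative.)

P[X ≥ 20] ≤ 1/60 ≈ 0.01667.


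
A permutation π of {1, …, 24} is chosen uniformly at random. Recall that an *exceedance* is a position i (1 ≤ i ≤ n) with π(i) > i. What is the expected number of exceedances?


Write X = Σ_{i=1}^{24} X_i, where X_i = 1_{π(i) > i}.
For each fixed i, π(i) is uniform over {1, …, 24} (marginal of a uniform permutation), so P[π(i) > i] = (n − i)/n. Summing: Σ_{i=1}^{24} (n − i)/n = (0 + 1 + … + 23)/24 = 24(24 − 1)/(2·24) = (24 − 1)/2.
Hence E[X] = Σ_{i=1}^{24} (24 − i)/24 = 23/2 ≈ 11.50000.

E[X] = 23/2 = 11.50000.


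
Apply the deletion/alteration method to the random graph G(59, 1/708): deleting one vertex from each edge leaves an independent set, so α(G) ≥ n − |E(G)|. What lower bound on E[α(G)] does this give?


E[|E(G)|] = C(59, 2)·p = 1711 · (1/708) = 29/12.
E[α(G)] ≥ n − E[|E(G)|] = 59 − 29/12 = 679/12.
Numerically: ≈ 56.583333.
(This is only a lower bound; the true E[α(G)] may be larger.)

E[α(G)] ≥ 679/12 ≈ 56.583333.
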